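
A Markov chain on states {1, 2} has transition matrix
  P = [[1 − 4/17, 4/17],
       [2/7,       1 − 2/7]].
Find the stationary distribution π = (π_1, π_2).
π_1 = 17/31, π_2 = 14/31

Solve πP = π with π_1 + π_2 = 1. From πP = π: π_1 · (1 − 4/17) + π_2 · 2/7 = π_1 ⇒ π_2 · 2/7 = π_1 · 4/17 ⇒ π_2/π_1 = (4/17)/(2/7) = 14/17. Together with π_1 + π_2 = 1:
  π_1 = (2/7)/(4/17 + 2/7) = (2/7)/(62/119) = 17/31,
  π_2 = (4/17)/(4/17 + 2/7) = (4/17)/(62/119) = 14/31.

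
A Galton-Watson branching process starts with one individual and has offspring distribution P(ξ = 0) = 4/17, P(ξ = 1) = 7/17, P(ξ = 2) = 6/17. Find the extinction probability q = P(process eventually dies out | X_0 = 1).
q = 2/3

The pgf is f(s) = 4/17 + 7/17·s + 6/17·s². The extinction probability q is the smallest fixed point of f in [0, 1]. Setting s = f(s):
  6/17·s² + (7/17 − 1)·s + 4/17 = 0
  6/17·s² − (4/17 + 6/17)·s + 4/17 = 0
which factors as (s − 1)·(6/17·s − 4/17) = 0, giving roots s = 1 and s = (4/17)/(6/17) = 2/3.
Mean offspring μ = 7/17 + 2·6/17 = 19/17 > 1 (supercritical), so q < 1. The extinction probability is the smaller root: q = (4/17)/(6/17) = 2/3.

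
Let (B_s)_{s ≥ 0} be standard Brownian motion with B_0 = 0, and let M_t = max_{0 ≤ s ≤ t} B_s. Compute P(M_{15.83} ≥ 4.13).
P(M_{15.83} ≥ 4.13) = 2·P(B_{15.83} ≥ 4.13) = 2(1 − Φ(4.13/√15.83)) ≈ 0.2993

By the reflection principle for Brownian motion, P(M_t ≥ a) = 2 · P(B_t ≥ a) for a ≥ 0. Since B_t ~ N(0, t), P(B_t ≥ 4.13) = 1 − Φ(4.13/√t) = 1 − Φ(4.13/√15.83) = 1 − Φ(1.0380). So
  P(M_{15.83} ≥ 4.13) = 2(1 − Φ(1.0380)) ≈ 0.2993.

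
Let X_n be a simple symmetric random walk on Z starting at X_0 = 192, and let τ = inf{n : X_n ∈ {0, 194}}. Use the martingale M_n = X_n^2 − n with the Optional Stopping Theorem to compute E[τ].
E[τ] = 384

M_n = X_n^2 − n is a martingale (since E[X_{n+1}^2 | F_n] = X_n^2 + 1). By OST (τ has finite mean in a bounded region), E[M_τ] = E[M_0] = X_0^2 − 0 = 192^2 = 36864. Also E[M_τ] = E[X_τ^2] − E[τ]. The walk exits at 0 or 194, with P(hit 194 first) = 192/194, so E[X_τ^2] = 194^2 · 192/194 + 0 = 37248. Thus E[τ] = E[X_τ^2] − E[M_τ] = 37248 − 36864 = 384 = 192(194 − 192) = 384.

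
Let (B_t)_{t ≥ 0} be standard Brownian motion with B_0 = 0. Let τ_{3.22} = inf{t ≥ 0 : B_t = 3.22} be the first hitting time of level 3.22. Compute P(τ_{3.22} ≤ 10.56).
P(τ_{3.22} ≤ 10.56) = 2(1 − Φ(3.22/√10.56)) = 2(1 − Φ(0.9909)) ≈ 0.3217

By the reflection principle for standard BM, P(τ_b ≤ t) = 2 · P(B_t ≥ b). Since B_t ~ N(0, t), P(B_t ≥ 3.22) = 1 − Φ(3.22/√t) = 1 − Φ(3.22/√10.56) = 1 − Φ(0.9909) ≈ 0.16087. Doubling: P(τ_{3.22} ≤ 10.56) ≈ 2 · 0.16087 = 0.32174 ≈ 0.3217.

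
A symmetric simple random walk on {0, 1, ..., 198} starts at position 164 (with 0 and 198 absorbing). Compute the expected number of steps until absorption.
E[τ | X_0 = 164] = 5576

Let v_k = E[τ | X_0 = k]. Boundary: v_0 = v_198 = 0. Recurrence: v_k = 1 + (v_{k-1} + v_{k+1})/2 for 1 ≤ k ≤ 197. The particular solution to v_k − (v_{k-1} + v_{k+1})/2 = 1 is v_k = −k^2. Adding homogeneous solution A + B k and matching boundaries gives v_k = k (198 − k). Substituting k = 164: v_164 = 164 · 34 = 5576.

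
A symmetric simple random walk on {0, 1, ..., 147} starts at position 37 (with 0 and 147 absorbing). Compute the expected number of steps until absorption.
E[τ | X_0 = 37] = 4070

Let v_k = E[τ | X_0 = k]. Boundary: v_0 = v_147 = 0. Recurrence: v_k = 1 + (v_{k-1} + v_{k+1})/2 for 1 ≤ k ≤ 146. The particular solution to v_k − (v_{k-1} + v_{k+1})/2 = 1 is v_k = −k^2. Adding homogeneous solution A + B k and matching boundaries gives v_k = k (147 − k). Substituting k = 37: v_37 = 37 · 110 = 4070.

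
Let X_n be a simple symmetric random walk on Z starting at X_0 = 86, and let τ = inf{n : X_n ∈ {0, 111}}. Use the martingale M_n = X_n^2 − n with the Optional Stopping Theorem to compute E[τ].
E[τ] = 2150

M_n = X_n^2 − n is a martingale (since E[X_{n+1}^2 | F_n] = X_n^2 + 1). By OST (τ has finite mean in a bounded region), E[M_τ] = E[M_0] = X_0^2 − 0 = 86^2 = 7396. Also E[M_τ] = E[X_τ^2] − E[τ]. The walk exits at 0 or 111, with P(hit 111 first) = 86/111, so E[X_τ^2] = 111^2 · 86/111 + 0 = 9546. Thus E[τ] = E[X_τ^2] − E[M_τ] = 9546 − 7396 = 2150 = 86(111 − 86) = 2150.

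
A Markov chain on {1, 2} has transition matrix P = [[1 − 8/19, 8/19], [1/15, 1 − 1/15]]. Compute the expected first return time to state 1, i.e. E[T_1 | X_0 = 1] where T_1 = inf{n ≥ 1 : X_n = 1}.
E[T_1 | X_0 = 1] = 1/π_1 = 139/19

For an irreducible recurrent Markov chain with stationary distribution π, E[T_i | X_0 = i] = 1/π_i (Kac's formula). Here π_1 = (1/15)/(8/19 + 1/15) = (1/15)/(139/285) = 19/139, so E[T_1 | X_0 = 1] = 1/π_1 = (8/19 + 1/15)/(1/15) = (139/285)/(1/15) = 139/19.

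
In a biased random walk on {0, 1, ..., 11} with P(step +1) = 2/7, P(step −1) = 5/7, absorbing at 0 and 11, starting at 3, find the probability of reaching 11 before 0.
P(hit 11 before 0) = (1 − (5/2)^3) / (1 − (5/2)^11) = 9984/16275359

Let u_k denote P(reach 11 before 0 | start at k). Boundary: u_0 = 0, u_11 = 1. Recurrence: u_k = 2/7·u_{k+1} + 5/7·u_{k-1} for 1 ≤ k ≤ 10. Try u_k = A + B·r^k with r = q/p = (5/7)/(2/7) = 5/2. Substitution satisfies the recurrence; boundary conditions give:
  u_k = (1 − r^k) / (1 − r^N) = (1 − (5/2)^3) / (1 − (5/2)^11) = 9984/16275359.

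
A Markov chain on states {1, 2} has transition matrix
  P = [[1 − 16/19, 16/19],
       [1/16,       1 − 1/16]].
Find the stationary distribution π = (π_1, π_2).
π_1 = 19/275, π_2 = 256/275

Solve πP = π with π_1 + π_2 = 1. From πP = π: π_1 · (1 − 16/19) + π_2 · 1/16 = π_1 ⇒ π_2 · 1/16 = π_1 · 16/19 ⇒ π_2/π_1 = (16/19)/(1/16) = 256/19. Together with π_1 + π_2 = 1:
  π_1 = (1/16)/(16/19 + 1/16) = (1/16)/(275/304) = 19/275,
  π_2 = (16/19)/(16/19 + 1/16) = (16/19)/(275/304) = 256/275.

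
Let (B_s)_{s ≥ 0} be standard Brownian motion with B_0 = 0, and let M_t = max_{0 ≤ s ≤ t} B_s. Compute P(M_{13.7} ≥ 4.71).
P(M_{13.7} ≥ 4.71) = 2·P(B_{13.7} ≥ 4.71) = 2(1 − Φ(4.71/√13.7)) ≈ 0.2032

By the reflection principle for Brownian motion, P(M_t ≥ a) = 2 · P(B_t ≥ a) for a ≥ 0. Since B_t ~ N(0, t), P(B_t ≥ 4.71) = 1 − Φ(4.71/√t) = 1 − Φ(4.71/√13.7) = 1 − Φ(1.2725). So
  P(M_{13.7} ≥ 4.71) = 2(1 − Φ(1.2725)) ≈ 0.2032.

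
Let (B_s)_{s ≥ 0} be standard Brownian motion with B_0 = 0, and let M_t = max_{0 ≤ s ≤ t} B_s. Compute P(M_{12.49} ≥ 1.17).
P(M_{12.49} ≥ 1.17) = 2·P(B_{12.49} ≥ 1.17) = 2(1 − Φ(1.17/√12.49)) ≈ 0.7406

By the reflection principle for Brownian motion, P(M_t ≥ a) = 2 · P(B_t ≥ a) for a ≥ 0. Since B_t ~ N(0, t), P(B_t ≥ 1.17) = 1 − Φ(1.17/√t) = 1 − Φ(1.17/√12.49) = 1 − Φ(0.3311). So
  P(M_{12.49} ≥ 1.17) = 2(1 − Φ(0.3311)) ≈ 0.7406.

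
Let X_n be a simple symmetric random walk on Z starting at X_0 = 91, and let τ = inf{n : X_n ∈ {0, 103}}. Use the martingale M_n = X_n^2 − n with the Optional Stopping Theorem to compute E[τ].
E[τ] = 1092

M_n = X_n^2 − n is a martingale (since E[X_{n+1}^2 | F_n] = X_n^2 + 1). By OST (τ has finite mean in a bounded region), E[M_τ] = E[M_0] = X_0^2 − 0 = 91^2 = 8281. Also E[M_τ] = E[X_τ^2] − E[τ]. The walk exits at 0 or 103, with P(hit 103 first) = 91/103, so E[X_τ^2] = 103^2 · 91/103 + 0 = 9373. Thus E[τ] = E[X_τ^2] − E[M_τ] = 9373 − 8281 = 1092 = 91(103 − 91) = 1092.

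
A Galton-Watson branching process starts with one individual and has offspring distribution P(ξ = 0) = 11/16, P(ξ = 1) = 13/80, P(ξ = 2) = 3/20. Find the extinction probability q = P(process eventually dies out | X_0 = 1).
q = 1

Mean offspring μ = 0·11/16 + 1·13/80 + 2·3/20 = 37/80 ≤ 1. For μ ≤ 1 with offspring not concentrated at 1, the Galton-Watson process goes extinct almost surely, so q = 1.
(Algebraic check: The pgf is f(s) = 11/16 + 13/80·s + 3/20·s². The extinction probability q is the smallest fixed point of f in [0, 1]. Setting s = f(s):
  3/20·s² + (13/80 − 1)·s + 11/16 = 0
  3/20·s² − (11/16 + 3/20)·s + 11/16 = 0
which factors as (s − 1)·(3/20·s − 11/16) = 0, giving roots s = 1 and s = (11/16)/(3/20) = 55/12. Since 55/12 ≥ 1, the smallest root in [0, 1] is s = 1.)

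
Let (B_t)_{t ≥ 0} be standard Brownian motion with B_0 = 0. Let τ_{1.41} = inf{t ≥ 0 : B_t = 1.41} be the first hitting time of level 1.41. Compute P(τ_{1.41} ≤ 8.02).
P(τ_{1.41} ≤ 8.02) = 2(1 − Φ(1.41/√8.02)) = 2(1 − Φ(0.4979)) ≈ 0.6186

By the reflection principle for standard BM, P(τ_b ≤ t) = 2 · P(B_t ≥ b). Since B_t ~ N(0, t), P(B_t ≥ 1.41) = 1 − Φ(1.41/√t) = 1 − Φ(1.41/√8.02) = 1 − Φ(0.4979) ≈ 0.30928. Doubling: P(τ_{1.41} ≤ 8.02) ≈ 2 · 0.30928 = 0.61856 ≈ 0.6186.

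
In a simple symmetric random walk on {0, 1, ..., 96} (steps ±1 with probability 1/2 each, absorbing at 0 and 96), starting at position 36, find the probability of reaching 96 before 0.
P(hit 96 before 0) = 36/96 = 3/8

Let u_k = P(hit 96 before 0 | start at k). Then u_0 = 0, u_96 = 1, and u_k = u_{k-1}/2 + u_{k+1}/2 for 1 ≤ k ≤ 95. This harmonic recurrence is solved by u_k = k/96, giving u_36 = 36/96 = 3/8.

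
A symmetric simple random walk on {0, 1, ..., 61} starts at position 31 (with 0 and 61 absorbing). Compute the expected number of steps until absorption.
E[τ | X_0 = 31] = 930

Let v_k = E[τ | X_0 = k]. Boundary: v_0 = v_61 = 0. Recurrence: v_k = 1 + (v_{k-1} + v_{k+1})/2 for 1 ≤ k ≤ 60. The particular solution to v_k − (v_{k-1} + v_{k+1})/2 = 1 is v_k = −k^2. Adding homogeneous solution A + B k and matching boundaries gives v_k = k (61 − k). Substituting k = 31: v_31 = 31 · 30 = 930.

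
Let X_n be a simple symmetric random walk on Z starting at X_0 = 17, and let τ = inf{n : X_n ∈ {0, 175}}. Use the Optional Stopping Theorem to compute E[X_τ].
E[X_τ] = 17

X_n is a martingale and τ is a bounded-mean stopping time (indeed τ is finite a.s. with bounded expectation since the walk is in a bounded region). By the OST, E[X_τ] = E[X_0] = 17. Equivalently: E[X_τ] = 175 · P(hit 175 first) + 0 · P(hit 0 first) = 175 · (17/175) = 17.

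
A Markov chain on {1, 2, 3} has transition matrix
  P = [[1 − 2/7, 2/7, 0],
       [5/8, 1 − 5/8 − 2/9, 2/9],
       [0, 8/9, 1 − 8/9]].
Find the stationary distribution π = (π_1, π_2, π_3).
π = (7/11, 16/55, 4/55)

This is a birth-death chain on three states, which satisfies detailed balance: π_1 · P_{12} = π_2 · P_{21} and π_2 · P_{23} = π_3 · P_{32}.
From π_1 · 2/7 = π_2 · 5/8: π_2/π_1 = (2/7)/(5/8) = 16/35.
From π_2 · 2/9 = π_3 · 8/9: π_3/π_2 = (2/9)/(8/9) = 1/4.
Take π_1 proportional to 1; then unnormalized π = (1, 16/35, 4/35). Normalize by dividing by the sum 11/7:
  π = (7/11, 16/55, 4/55).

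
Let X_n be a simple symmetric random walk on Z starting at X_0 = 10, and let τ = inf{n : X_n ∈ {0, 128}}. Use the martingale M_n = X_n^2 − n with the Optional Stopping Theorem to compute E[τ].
E[τ] = 1180

M_n = X_n^2 − n is a martingale (since E[X_{n+1}^2 | F_n] = X_n^2 + 1). By OST (τ has finite mean in a bounded region), E[M_τ] = E[M_0] = X_0^2 − 0 = 10^2 = 100. Also E[M_τ] = E[X_τ^2] − E[τ]. The walk exits at 0 or 128, with P(hit 128 first) = 10/128, so E[X_τ^2] = 128^2 · 10/128 + 0 = 1280. Thus E[τ] = E[X_τ^2] − E[M_τ] = 1280 − 100 = 1180 = 10(128 − 10) = 1180.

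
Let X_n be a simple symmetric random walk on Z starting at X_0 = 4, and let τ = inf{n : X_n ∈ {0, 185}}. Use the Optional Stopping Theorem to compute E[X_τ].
E[X_τ] = 4

X_n is a martingale and τ is a bounded-mean stopping time (indeed τ is finite a.s. with bounded expectation since the walk is in a bounded region). By the OST, E[X_τ] = E[X_0] = 4. Equivalently: E[X_τ] = 185 · P(hit 185 first) + 0 · P(hit 0 first) = 185 · (4/185) = 4.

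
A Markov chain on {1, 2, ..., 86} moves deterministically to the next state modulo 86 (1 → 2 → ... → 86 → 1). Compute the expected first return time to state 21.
E[T_21 | X_0 = 21] = 86

The chain cycles deterministically, so starting at state 21 it returns in exactly 86 steps. Equivalently, the stationary distribution is uniform π_j = 1/86 for every state j, so by Kac's formula E[T_21] = 1/π_21 = 86.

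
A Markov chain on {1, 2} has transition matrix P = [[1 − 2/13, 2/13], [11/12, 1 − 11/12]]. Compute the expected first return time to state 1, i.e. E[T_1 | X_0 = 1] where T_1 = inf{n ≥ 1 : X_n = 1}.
E[T_1 | X_0 = 1] = 1/π_1 = 167/143

For an irreducible recurrent Markov chain with stationary distribution π, E[T_i | X_0 = i] = 1/π_i (Kac's formula). Here π_1 = (11/12)/(2/13 + 11/12) = (11/12)/(167/156) = 143/167, so E[T_1 | X_0 = 1] = 1/π_1 = (2/13 + 11/12)/(11/12) = (167/156)/(11/12) = 167/143.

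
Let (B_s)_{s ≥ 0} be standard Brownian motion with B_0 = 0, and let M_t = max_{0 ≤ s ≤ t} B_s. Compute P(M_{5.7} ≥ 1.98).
P(M_{5.7} ≥ 1.98) = 2·P(B_{5.7} ≥ 1.98) = 2(1 − Φ(1.98/√5.7)) ≈ 0.4069

By the reflection principle for Brownian motion, P(M_t ≥ a) = 2 · P(B_t ≥ a) for a ≥ 0. Since B_t ~ N(0, t), P(B_t ≥ 1.98) = 1 − Φ(1.98/√t) = 1 − Φ(1.98/√5.7) = 1 − Φ(0.8293). So
  P(M_{5.7} ≥ 1.98) = 2(1 − Φ(0.8293)) ≈ 0.4069.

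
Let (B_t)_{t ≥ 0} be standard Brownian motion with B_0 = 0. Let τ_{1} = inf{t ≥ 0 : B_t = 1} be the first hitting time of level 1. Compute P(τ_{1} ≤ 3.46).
P(τ_{1} ≤ 3.46) = 2(1 − Φ(1/√3.46)) = 2(1 − Φ(0.5376)) ≈ 0.5909

By the reflection principle for standard BM, P(τ_b ≤ t) = 2 · P(B_t ≥ b). Since B_t ~ N(0, t), P(B_t ≥ 1) = 1 − Φ(1/√t) = 1 − Φ(1/√3.46) = 1 − Φ(0.5376) ≈ 0.29543. Doubling: P(τ_{1} ≤ 3.46) ≈ 2 · 0.29543 = 0.59086 ≈ 0.5909.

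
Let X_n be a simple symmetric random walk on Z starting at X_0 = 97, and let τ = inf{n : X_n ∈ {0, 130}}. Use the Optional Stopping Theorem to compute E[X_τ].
E[X_τ] = 97

X_n is a martingale and τ is a bounded-mean stopping time (indeed τ is finite a.s. with bounded expectation since the walk is in a bounded region). By the OST, E[X_τ] = E[X_0] = 97. Equivalently: E[X_τ] = 130 · P(hit 130 first) + 0 · P(hit 0 first) = 130 · (97/130) = 97.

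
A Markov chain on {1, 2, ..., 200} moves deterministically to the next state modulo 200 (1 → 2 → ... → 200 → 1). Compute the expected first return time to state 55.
E[T_55 | X_0 = 55] = 200

The chain cycles deterministically, so starting at state 55 it returns in exactly 200 steps. Equivalently, the stationary distribution is uniform π_j = 1/200 for every state j, so by Kac's formula E[T_55] = 1/π_55 = 200.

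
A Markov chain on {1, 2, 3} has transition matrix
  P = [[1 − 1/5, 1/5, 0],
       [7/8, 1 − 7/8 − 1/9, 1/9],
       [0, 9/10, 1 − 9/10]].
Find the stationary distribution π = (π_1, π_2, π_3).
π = (405/509, 648/3563, 80/3563)

This is a birth-death chain on three states, which satisfies detailed balance: π_1 · P_{12} = π_2 · P_{21} and π_2 · P_{23} = π_3 · P_{32}.
From π_1 · 1/5 = π_2 · 7/8: π_2/π_1 = (1/5)/(7/8) = 8/35.
From π_2 · 1/9 = π_3 · 9/10: π_3/π_2 = (1/9)/(9/10) = 10/81.
Take π_1 proportional to 1; then unnormalized π = (1, 8/35, 16/567). Normalize by dividing by the sum 509/405:
  π = (405/509, 648/3563, 80/3563).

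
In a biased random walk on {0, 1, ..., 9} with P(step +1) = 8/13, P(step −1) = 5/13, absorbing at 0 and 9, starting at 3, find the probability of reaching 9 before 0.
P(hit 9 before 0) = (1 − (5/8)^3) / (1 − (5/8)^9) = 262144/341769

Let u_k denote P(reach 9 before 0 | start at k). Boundary: u_0 = 0, u_9 = 1. Recurrence: u_k = 8/13·u_{k+1} + 5/13·u_{k-1} for 1 ≤ k ≤ 8. Try u_k = A + B·r^k with r = q/p = (5/13)/(8/13) = 5/8. Substitution satisfies the recurrence; boundary conditions give:
  u_k = (1 − r^k) / (1 − r^N) = (1 − (5/8)^3) / (1 − (5/8)^9) = 262144/341769.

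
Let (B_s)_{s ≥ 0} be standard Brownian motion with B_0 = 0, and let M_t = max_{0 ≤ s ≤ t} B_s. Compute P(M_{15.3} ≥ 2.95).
P(M_{15.3} ≥ 2.95) = 2·P(B_{15.3} ≥ 2.95) = 2(1 − Φ(2.95/√15.3)) ≈ 0.4507

By the reflection principle for Brownian motion, P(M_t ≥ a) = 2 · P(B_t ≥ a) for a ≥ 0. Since B_t ~ N(0, t), P(B_t ≥ 2.95) = 1 − Φ(2.95/√t) = 1 − Φ(2.95/√15.3) = 1 − Φ(0.7542). So
  P(M_{15.3} ≥ 2.95) = 2(1 − Φ(0.7542)) ≈ 0.4507.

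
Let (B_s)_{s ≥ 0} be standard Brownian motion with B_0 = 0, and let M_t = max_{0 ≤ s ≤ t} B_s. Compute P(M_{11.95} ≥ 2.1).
P(M_{11.95} ≥ 2.1) = 2·P(B_{11.95} ≥ 2.1) = 2(1 − Φ(2.1/√11.95)) ≈ 0.5435

By the reflection principle for Brownian motion, P(M_t ≥ a) = 2 · P(B_t ≥ a) for a ≥ 0. Since B_t ~ N(0, t), P(B_t ≥ 2.1) = 1 − Φ(2.1/√t) = 1 − Φ(2.1/√11.95) = 1 − Φ(0.6075). So
  P(M_{11.95} ≥ 2.1) = 2(1 − Φ(0.6075)) ≈ 0.5435.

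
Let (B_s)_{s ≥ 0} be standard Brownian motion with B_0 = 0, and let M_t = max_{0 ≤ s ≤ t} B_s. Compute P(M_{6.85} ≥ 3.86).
P(M_{6.85} ≥ 3.86) = 2·P(B_{6.85} ≥ 3.86) = 2(1 − Φ(3.86/√6.85)) ≈ 0.1403

By the reflection principle for Brownian motion, P(M_t ≥ a) = 2 · P(B_t ≥ a) for a ≥ 0. Since B_t ~ N(0, t), P(B_t ≥ 3.86) = 1 − Φ(3.86/√t) = 1 − Φ(3.86/√6.85) = 1 − Φ(1.4748). So
  P(M_{6.85} ≥ 3.86) = 2(1 − Φ(1.4748)) ≈ 0.1403.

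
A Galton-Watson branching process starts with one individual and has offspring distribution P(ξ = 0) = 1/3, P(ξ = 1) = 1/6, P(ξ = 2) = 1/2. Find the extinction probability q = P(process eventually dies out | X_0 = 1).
q = 2/3

The pgf is f(s) = 1/3 + 1/6·s + 1/2·s². The extinction probability q is the smallest fixed point of f in [0, 1]. Setting s = f(s):
  1/2·s² + (1/6 − 1)·s + 1/3 = 0
  1/2·s² − (1/3 + 1/2)·s + 1/3 = 0
which factors as (s − 1)·(1/2·s − 1/3) = 0, giving roots s = 1 and s = (1/3)/(1/2) = 2/3.
Mean offspring μ = 1/6 + 2·1/2 = 7/6 > 1 (supercritical), so q < 1. The extinction probability is the smaller root: q = (1/3)/(1/2) = 2/3.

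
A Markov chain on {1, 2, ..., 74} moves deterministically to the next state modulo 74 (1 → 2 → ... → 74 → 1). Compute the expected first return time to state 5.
E[T_5 | X_0 = 5] = 74

The chain cycles deterministically, so starting at state 5 it returns in exactly 74 steps. Equivalently, the stationary distribution is uniform π_j = 1/74 for every state j, so by Kac's formula E[T_5] = 1/π_5 = 74.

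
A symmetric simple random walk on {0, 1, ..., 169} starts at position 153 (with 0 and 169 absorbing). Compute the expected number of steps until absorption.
E[τ | X_0 = 153] = 2448

Let v_k = E[τ | X_0 = k]. Boundary: v_0 = v_169 = 0. Recurrence: v_k = 1 + (v_{k-1} + v_{k+1})/2 for 1 ≤ k ≤ 168. The particular solution to v_k − (v_{k-1} + v_{k+1})/2 = 1 is v_k = −k^2. Adding homogeneous solution A + B k and matching boundaries gives v_k = k (169 − k). Substituting k = 153: v_153 = 153 · 16 = 2448.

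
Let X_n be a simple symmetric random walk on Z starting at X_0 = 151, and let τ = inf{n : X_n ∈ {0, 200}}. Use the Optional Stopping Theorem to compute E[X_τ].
E[X_τ] = 151

X_n is a martingale and τ is a bounded-mean stopping time (indeed τ is finite a.s. with bounded expectation since the walk is in a bounded region). By the OST, E[X_τ] = E[X_0] = 151. Equivalently: E[X_τ] = 200 · P(hit 200 first) + 0 · P(hit 0 first) = 200 · (151/200) = 151.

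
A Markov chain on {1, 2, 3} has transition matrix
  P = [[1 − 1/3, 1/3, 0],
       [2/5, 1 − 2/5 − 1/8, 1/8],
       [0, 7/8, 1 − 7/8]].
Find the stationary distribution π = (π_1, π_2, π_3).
π = (21/41, 35/82, 5/82)

This is a birth-death chain on three states, which satisfies detailed balance: π_1 · P_{12} = π_2 · P_{21} and π_2 · P_{23} = π_3 · P_{32}.
From π_1 · 1/3 = π_2 · 2/5: π_2/π_1 = (1/3)/(2/5) = 5/6.
From π_2 · 1/8 = π_3 · 7/8: π_3/π_2 = (1/8)/(7/8) = 1/7.
Take π_1 proportional to 1; then unnormalized π = (1, 5/6, 5/42). Normalize by dividing by the sum 41/21:
  π = (21/41, 35/82, 5/82).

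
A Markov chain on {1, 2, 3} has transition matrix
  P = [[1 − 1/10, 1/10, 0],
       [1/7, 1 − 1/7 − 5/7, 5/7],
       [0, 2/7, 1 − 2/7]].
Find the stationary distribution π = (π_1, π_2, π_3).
π = (20/69, 14/69, 35/69)

This is a birth-death chain on three states, which satisfies detailed balance: π_1 · P_{12} = π_2 · P_{21} and π_2 · P_{23} = π_3 · P_{32}.
From π_1 · 1/10 = π_2 · 1/7: π_2/π_1 = (1/10)/(1/7) = 7/10.
From π_2 · 5/7 = π_3 · 2/7: π_3/π_2 = (5/7)/(2/7) = 5/2.
Take π_1 proportional to 1; then unnormalized π = (1, 7/10, 7/4). Normalize by dividing by the sum 69/20:
  π = (20/69, 14/69, 35/69).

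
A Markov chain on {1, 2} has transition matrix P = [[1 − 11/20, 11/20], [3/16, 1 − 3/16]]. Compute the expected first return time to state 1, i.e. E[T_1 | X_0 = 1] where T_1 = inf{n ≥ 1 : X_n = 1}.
E[T_1 | X_0 = 1] = 1/π_1 = 59/15

For an irreducible recurrent Markov chain with stationary distribution π, E[T_i | X_0 = i] = 1/π_i (Kac's formula). Here π_1 = (3/16)/(11/20 + 3/16) = (3/16)/(59/80) = 15/59, so E[T_1 | X_0 = 1] = 1/π_1 = (11/20 + 3/16)/(3/16) = (59/80)/(3/16) = 59/15.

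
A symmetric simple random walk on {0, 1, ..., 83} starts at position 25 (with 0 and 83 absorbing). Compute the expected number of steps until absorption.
E[τ | X_0 = 25] = 1450

Let v_k = E[τ | X_0 = k]. Boundary: v_0 = v_83 = 0. Recurrence: v_k = 1 + (v_{k-1} + v_{k+1})/2 for 1 ≤ k ≤ 82. The particular solution to v_k − (v_{k-1} + v_{k+1})/2 = 1 is v_k = −k^2. Adding homogeneous solution A + B k and matching boundaries gives v_k = k (83 − k). Substituting k = 25: v_25 = 25 · 58 = 1450.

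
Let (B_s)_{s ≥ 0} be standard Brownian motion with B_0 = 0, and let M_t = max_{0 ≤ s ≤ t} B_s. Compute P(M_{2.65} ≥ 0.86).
P(M_{2.65} ≥ 0.86) = 2·P(B_{2.65} ≥ 0.86) = 2(1 − Φ(0.86/√2.65)) ≈ 0.5973

By the reflection principle for Brownian motion, P(M_t ≥ a) = 2 · P(B_t ≥ a) for a ≥ 0. Since B_t ~ N(0, t), P(B_t ≥ 0.86) = 1 − Φ(0.86/√t) = 1 − Φ(0.86/√2.65) = 1 − Φ(0.5283). So
  P(M_{2.65} ≥ 0.86) = 2(1 − Φ(0.5283)) ≈ 0.5973.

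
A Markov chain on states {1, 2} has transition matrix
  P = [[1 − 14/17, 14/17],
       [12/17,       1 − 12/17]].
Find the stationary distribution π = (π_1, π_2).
π_1 = 6/13, π_2 = 7/13

Solve πP = π with π_1 + π_2 = 1. From πP = π: π_1 · (1 − 14/17) + π_2 · 12/17 = π_1 ⇒ π_2 · 12/17 = π_1 · 14/17 ⇒ π_2/π_1 = (14/17)/(12/17) = 7/6. Together with π_1 + π_2 = 1:
  π_1 = (12/17)/(14/17 + 12/17) = (12/17)/(26/17) = 6/13,
  π_2 = (14/17)/(14/17 + 12/17) = (14/17)/(26/17) = 7/13.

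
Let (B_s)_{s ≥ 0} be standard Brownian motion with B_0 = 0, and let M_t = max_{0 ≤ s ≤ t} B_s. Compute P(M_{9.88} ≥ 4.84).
P(M_{9.88} ≥ 4.84) = 2·P(B_{9.88} ≥ 4.84) = 2(1 − Φ(4.84/√9.88)) ≈ 0.1236

By the reflection principle for Brownian motion, P(M_t ≥ a) = 2 · P(B_t ≥ a) for a ≥ 0. Since B_t ~ N(0, t), P(B_t ≥ 4.84) = 1 − Φ(4.84/√t) = 1 − Φ(4.84/√9.88) = 1 − Φ(1.5398). So
  P(M_{9.88} ≥ 4.84) = 2(1 − Φ(1.5398)) ≈ 0.1236.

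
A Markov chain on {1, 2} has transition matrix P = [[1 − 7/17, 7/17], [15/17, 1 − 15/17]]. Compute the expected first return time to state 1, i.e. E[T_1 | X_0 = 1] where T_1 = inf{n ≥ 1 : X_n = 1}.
E[T_1 | X_0 = 1] = 1/π_1 = 22/15

For an irreducible recurrent Markov chain with stationary distribution π, E[T_i | X_0 = i] = 1/π_i (Kac's formula). Here π_1 = (15/17)/(7/17 + 15/17) = (15/17)/(22/17) = 15/22, so E[T_1 | X_0 = 1] = 1/π_1 = (7/17 + 15/17)/(15/17) = (22/17)/(15/17) = 22/15.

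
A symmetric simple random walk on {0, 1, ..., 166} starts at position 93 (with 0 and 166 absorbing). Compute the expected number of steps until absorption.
E[τ | X_0 = 93] = 6789

Let v_k = E[τ | X_0 = k]. Boundary: v_0 = v_166 = 0. Recurrence: v_k = 1 + (v_{k-1} + v_{k+1})/2 for 1 ≤ k ≤ 165. The particular solution to v_k − (v_{k-1} + v_{k+1})/2 = 1 is v_k = −k^2. Adding homogeneous solution A + B k and matching boundaries gives v_k = k (166 − k). Substituting k = 93: v_93 = 93 · 73 = 6789.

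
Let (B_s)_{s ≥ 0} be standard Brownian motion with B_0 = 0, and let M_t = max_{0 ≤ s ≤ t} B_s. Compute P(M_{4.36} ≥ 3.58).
P(M_{4.36} ≥ 3.58) = 2·P(B_{4.36} ≥ 3.58) = 2(1 − Φ(3.58/√4.36)) ≈ 0.0864

By the reflection principle for Brownian motion, P(M_t ≥ a) = 2 · P(B_t ≥ a) for a ≥ 0. Since B_t ~ N(0, t), P(B_t ≥ 3.58) = 1 − Φ(3.58/√t) = 1 − Φ(3.58/√4.36) = 1 − Φ(1.7145). So
  P(M_{4.36} ≥ 3.58) = 2(1 − Φ(1.7145)) ≈ 0.0864.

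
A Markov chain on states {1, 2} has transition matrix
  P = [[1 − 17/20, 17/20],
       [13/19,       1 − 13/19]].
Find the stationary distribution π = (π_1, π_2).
π_1 = 260/583, π_2 = 323/583

Solve πP = π with π_1 + π_2 = 1. From πP = π: π_1 · (1 − 17/20) + π_2 · 13/19 = π_1 ⇒ π_2 · 13/19 = π_1 · 17/20 ⇒ π_2/π_1 = (17/20)/(13/19) = 323/260. Together with π_1 + π_2 = 1:
  π_1 = (13/19)/(17/20 + 13/19) = (13/19)/(583/380) = 260/583,
  π_2 = (17/20)/(17/20 + 13/19) = (17/20)/(583/380) = 323/583.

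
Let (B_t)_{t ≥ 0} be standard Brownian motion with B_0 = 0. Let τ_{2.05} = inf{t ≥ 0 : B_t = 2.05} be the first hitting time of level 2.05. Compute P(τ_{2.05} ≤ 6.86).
P(τ_{2.05} ≤ 6.86) = 2(1 − Φ(2.05/√6.86)) = 2(1 − Φ(0.7827)) ≈ 0.4338

By the reflection principle for standard BM, P(τ_b ≤ t) = 2 · P(B_t ≥ b). Since B_t ~ N(0, t), P(B_t ≥ 2.05) = 1 − Φ(2.05/√t) = 1 − Φ(2.05/√6.86) = 1 − Φ(0.7827) ≈ 0.21690. Doubling: P(τ_{2.05} ≤ 6.86) ≈ 2 · 0.21690 = 0.43380 ≈ 0.4338.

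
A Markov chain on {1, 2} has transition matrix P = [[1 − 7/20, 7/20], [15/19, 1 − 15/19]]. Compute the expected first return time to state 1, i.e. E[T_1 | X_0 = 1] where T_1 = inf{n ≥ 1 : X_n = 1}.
E[T_1 | X_0 = 1] = 1/π_1 = 433/300

For an irreducible recurrent Markov chain with stationary distribution π, E[T_i | X_0 = i] = 1/π_i (Kac's formula). Here π_1 = (15/19)/(7/20 + 15/19) = (15/19)/(433/380) = 300/433, so E[T_1 | X_0 = 1] = 1/π_1 = (7/20 + 15/19)/(15/19) = (433/380)/(15/19) = 433/300.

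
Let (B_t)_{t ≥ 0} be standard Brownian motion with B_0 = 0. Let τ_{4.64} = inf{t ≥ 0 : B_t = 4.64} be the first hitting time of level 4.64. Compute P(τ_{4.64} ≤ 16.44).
P(τ_{4.64} ≤ 16.44) = 2(1 − Φ(4.64/√16.44)) = 2(1 − Φ(1.1444)) ≈ 0.2525

By the reflection principle for standard BM, P(τ_b ≤ t) = 2 · P(B_t ≥ b). Since B_t ~ N(0, t), P(B_t ≥ 4.64) = 1 − Φ(4.64/√t) = 1 − Φ(4.64/√16.44) = 1 − Φ(1.1444) ≈ 0.12623. Doubling: P(τ_{4.64} ≤ 16.44) ≈ 2 · 0.12623 = 0.25246 ≈ 0.2525.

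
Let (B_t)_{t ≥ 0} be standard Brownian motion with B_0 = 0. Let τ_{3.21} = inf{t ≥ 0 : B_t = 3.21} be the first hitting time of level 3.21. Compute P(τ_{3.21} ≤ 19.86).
P(τ_{3.21} ≤ 19.86) = 2(1 − Φ(3.21/√19.86)) = 2(1 − Φ(0.7203)) ≈ 0.4713

By the reflection principle for standard BM, P(τ_b ≤ t) = 2 · P(B_t ≥ b). Since B_t ~ N(0, t), P(B_t ≥ 3.21) = 1 − Φ(3.21/√t) = 1 − Φ(3.21/√19.86) = 1 − Φ(0.7203) ≈ 0.23567. Doubling: P(τ_{3.21} ≤ 19.86) ≈ 2 · 0.23567 = 0.47134 ≈ 0.4713.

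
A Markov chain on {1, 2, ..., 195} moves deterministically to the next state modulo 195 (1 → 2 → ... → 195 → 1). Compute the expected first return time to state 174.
E[T_174 | X_0 = 174] = 195

The chain cycles deterministically, so starting at state 174 it returns in exactly 195 steps. Equivalently, the stationary distribution is uniform π_j = 1/195 for every state j, so by Kac's formula E[T_174] = 1/π_174 = 195.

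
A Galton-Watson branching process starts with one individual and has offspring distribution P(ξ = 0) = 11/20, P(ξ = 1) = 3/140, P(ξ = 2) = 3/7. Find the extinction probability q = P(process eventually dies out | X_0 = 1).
q = 1

Mean offspring μ = 0·11/20 + 1·3/140 + 2·3/7 = 123/140 ≤ 1. For μ ≤ 1 with offspring not concentrated at 1, the Galton-Watson process goes extinct almost surely, so q = 1.
(Algebraic check: The pgf is f(s) = 11/20 + 3/140·s + 3/7·s². The extinction probability q is the smallest fixed point of f in [0, 1]. Setting s = f(s):
  3/7·s² + (3/140 − 1)·s + 11/20 = 0
  3/7·s² − (11/20 + 3/7)·s + 11/20 = 0
which factors as (s − 1)·(3/7·s − 11/20) = 0, giving roots s = 1 and s = (11/20)/(3/7) = 77/60. Since 77/60 ≥ 1, the smallest root in [0, 1] is s = 1.)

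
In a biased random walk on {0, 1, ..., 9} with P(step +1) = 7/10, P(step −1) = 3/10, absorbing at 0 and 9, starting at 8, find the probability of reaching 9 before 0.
P(hit 9 before 0) = (1 − (3/7)^8) / (1 − (3/7)^9) = 10076920/10083481

Let u_k denote P(reach 9 before 0 | start at k). Boundary: u_0 = 0, u_9 = 1. Recurrence: u_k = 7/10·u_{k+1} + 3/10·u_{k-1} for 1 ≤ k ≤ 8. Try u_k = A + B·r^k with r = q/p = (3/10)/(7/10) = 3/7. Substitution satisfies the recurrence; boundary conditions give:
  u_k = (1 − r^k) / (1 − r^N) = (1 − (3/7)^8) / (1 − (3/7)^9) = 10076920/10083481.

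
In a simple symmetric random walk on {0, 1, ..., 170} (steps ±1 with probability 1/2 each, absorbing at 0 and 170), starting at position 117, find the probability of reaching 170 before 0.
P(hit 170 before 0) = 117/170

Let u_k = P(hit 170 before 0 | start at k). Then u_0 = 0, u_170 = 1, and u_k = u_{k-1}/2 + u_{k+1}/2 for 1 ≤ k ≤ 169. This harmonic recurrence is solved by u_k = k/170, giving u_117 = 117/170.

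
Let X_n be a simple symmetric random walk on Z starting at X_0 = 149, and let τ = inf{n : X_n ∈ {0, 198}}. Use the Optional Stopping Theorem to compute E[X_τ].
E[X_τ] = 149

X_n is a martingale and τ is a bounded-mean stopping time (indeed τ is finite a.s. with bounded expectation since the walk is in a bounded region). By the OST, E[X_τ] = E[X_0] = 149. Equivalently: E[X_τ] = 198 · P(hit 198 first) + 0 · P(hit 0 first) = 198 · (149/198) = 149.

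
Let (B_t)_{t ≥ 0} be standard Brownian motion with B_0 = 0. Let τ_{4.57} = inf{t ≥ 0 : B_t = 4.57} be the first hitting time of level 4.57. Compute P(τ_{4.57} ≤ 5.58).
P(τ_{4.57} ≤ 5.58) = 2(1 − Φ(4.57/√5.58)) = 2(1 − Φ(1.9346)) ≈ 0.0530

By the reflection principle for standard BM, P(τ_b ≤ t) = 2 · P(B_t ≥ b). Since B_t ~ N(0, t), P(B_t ≥ 4.57) = 1 − Φ(4.57/√t) = 1 − Φ(4.57/√5.58) = 1 − Φ(1.9346) ≈ 0.02652. Doubling: P(τ_{4.57} ≤ 5.58) ≈ 2 · 0.02652 = 0.05304 ≈ 0.0530.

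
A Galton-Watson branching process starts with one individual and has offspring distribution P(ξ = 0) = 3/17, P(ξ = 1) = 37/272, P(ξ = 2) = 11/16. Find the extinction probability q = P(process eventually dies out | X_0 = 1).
q = 48/187

The pgf is f(s) = 3/17 + 37/272·s + 11/16·s². The extinction probability q is the smallest fixed point of f in [0, 1]. Setting s = f(s):
  11/16·s² + (37/272 − 1)·s + 3/17 = 0
  11/16·s² − (3/17 + 11/16)·s + 3/17 = 0
which factors as (s − 1)·(11/16·s − 3/17) = 0, giving roots s = 1 and s = (3/17)/(11/16) = 48/187.
Mean offspring μ = 37/272 + 2·11/16 = 411/272 > 1 (supercritical), so q < 1. The extinction probability is the smaller root: q = (3/17)/(11/16) = 48/187.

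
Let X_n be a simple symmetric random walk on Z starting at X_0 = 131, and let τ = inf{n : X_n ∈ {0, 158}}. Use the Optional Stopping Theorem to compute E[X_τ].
E[X_τ] = 131

X_n is a martingale and τ is a bounded-mean stopping time (indeed τ is finite a.s. with bounded expectation since the walk is in a bounded region). By the OST, E[X_τ] = E[X_0] = 131. Equivalently: E[X_τ] = 158 · P(hit 158 first) + 0 · P(hit 0 first) = 158 · (131/158) = 131.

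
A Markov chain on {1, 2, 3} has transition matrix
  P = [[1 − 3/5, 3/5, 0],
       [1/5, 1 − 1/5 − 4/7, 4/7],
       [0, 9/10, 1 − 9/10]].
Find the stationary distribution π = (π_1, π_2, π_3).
π = (21/124, 63/124, 10/31)

This is a birth-death chain on three states, which satisfies detailed balance: π_1 · P_{12} = π_2 · P_{21} and π_2 · P_{23} = π_3 · P_{32}.
From π_1 · 3/5 = π_2 · 1/5: π_2/π_1 = (3/5)/(1/5) = 3.
From π_2 · 4/7 = π_3 · 9/10: π_3/π_2 = (4/7)/(9/10) = 40/63.
Take π_1 proportional to 1; then unnormalized π = (1, 3, 40/21). Normalize by dividing by the sum 124/21:
  π = (21/124, 63/124, 10/31).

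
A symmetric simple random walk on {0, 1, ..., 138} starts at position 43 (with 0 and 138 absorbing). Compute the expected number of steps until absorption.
E[τ | X_0 = 43] = 4085

Let v_k = E[τ | X_0 = k]. Boundary: v_0 = v_138 = 0. Recurrence: v_k = 1 + (v_{k-1} + v_{k+1})/2 for 1 ≤ k ≤ 137. The particular solution to v_k − (v_{k-1} + v_{k+1})/2 = 1 is v_k = −k^2. Adding homogeneous solution A + B k and matching boundaries gives v_k = k (138 − k). Substituting k = 43: v_43 = 43 · 95 = 4085.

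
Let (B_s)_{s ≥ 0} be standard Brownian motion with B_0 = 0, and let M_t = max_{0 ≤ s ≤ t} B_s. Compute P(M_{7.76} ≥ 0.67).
P(M_{7.76} ≥ 0.67) = 2·P(B_{7.76} ≥ 0.67) = 2(1 − Φ(0.67/√7.76)) ≈ 0.8099

By the reflection principle for Brownian motion, P(M_t ≥ a) = 2 · P(B_t ≥ a) for a ≥ 0. Since B_t ~ N(0, t), P(B_t ≥ 0.67) = 1 − Φ(0.67/√t) = 1 − Φ(0.67/√7.76) = 1 − Φ(0.2405). So
  P(M_{7.76} ≥ 0.67) = 2(1 − Φ(0.2405)) ≈ 0.8099.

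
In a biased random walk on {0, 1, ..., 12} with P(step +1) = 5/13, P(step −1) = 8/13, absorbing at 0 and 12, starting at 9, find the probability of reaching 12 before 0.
P(hit 12 before 0) = (1 − (8/5)^9) / (1 − (8/5)^12) = 42721125/176938853

Let u_k denote P(reach 12 before 0 | start at k). Boundary: u_0 = 0, u_12 = 1. Recurrence: u_k = 5/13·u_{k+1} + 8/13·u_{k-1} for 1 ≤ k ≤ 11. Try u_k = A + B·r^k with r = q/p = (8/13)/(5/13) = 8/5. Substitution satisfies the recurrence; boundary conditions give:
  u_k = (1 − r^k) / (1 − r^N) = (1 − (8/5)^9) / (1 − (8/5)^12) = 42721125/176938853.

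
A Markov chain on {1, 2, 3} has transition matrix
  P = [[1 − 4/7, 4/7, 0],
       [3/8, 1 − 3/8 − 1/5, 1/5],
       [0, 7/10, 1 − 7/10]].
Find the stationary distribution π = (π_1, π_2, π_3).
π = (49/145, 224/435, 64/435)

This is a birth-death chain on three states, which satisfies detailed balance: π_1 · P_{12} = π_2 · P_{21} and π_2 · P_{23} = π_3 · P_{32}.
From π_1 · 4/7 = π_2 · 3/8: π_2/π_1 = (4/7)/(3/8) = 32/21.
From π_2 · 1/5 = π_3 · 7/10: π_3/π_2 = (1/5)/(7/10) = 2/7.
Take π_1 proportional to 1; then unnormalized π = (1, 32/21, 64/147). Normalize by dividing by the sum 145/49:
  π = (49/145, 224/435, 64/435).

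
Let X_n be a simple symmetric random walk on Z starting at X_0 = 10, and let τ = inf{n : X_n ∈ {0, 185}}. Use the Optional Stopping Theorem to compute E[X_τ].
E[X_τ] = 10

X_n is a martingale and τ is a bounded-mean stopping time (indeed τ is finite a.s. with bounded expectation since the walk is in a bounded region). By the OST, E[X_τ] = E[X_0] = 10. Equivalently: E[X_τ] = 185 · P(hit 185 first) + 0 · P(hit 0 first) = 185 · (10/185) = 10.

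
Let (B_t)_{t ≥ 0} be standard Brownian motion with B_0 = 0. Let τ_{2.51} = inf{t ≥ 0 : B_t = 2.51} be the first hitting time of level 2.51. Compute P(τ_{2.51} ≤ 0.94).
P(τ_{2.51} ≤ 0.94) = 2(1 − Φ(2.51/√0.94)) = 2(1 − Φ(2.5889)) ≈ 0.0096

By the reflection principle for standard BM, P(τ_b ≤ t) = 2 · P(B_t ≥ b). Since B_t ~ N(0, t), P(B_t ≥ 2.51) = 1 − Φ(2.51/√t) = 1 − Φ(2.51/√0.94) = 1 − Φ(2.5889) ≈ 0.00481. Doubling: P(τ_{2.51} ≤ 0.94) ≈ 2 · 0.00481 = 0.00962 ≈ 0.0096.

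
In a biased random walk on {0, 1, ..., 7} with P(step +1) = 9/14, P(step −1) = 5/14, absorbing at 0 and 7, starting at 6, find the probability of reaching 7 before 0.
P(hit 7 before 0) = (1 − (5/9)^6) / (1 − (5/9)^7) = 1160586/1176211

Let u_k denote P(reach 7 before 0 | start at k). Boundary: u_0 = 0, u_7 = 1. Recurrence: u_k = 9/14·u_{k+1} + 5/14·u_{k-1} for 1 ≤ k ≤ 6. Try u_k = A + B·r^k with r = q/p = (5/14)/(9/14) = 5/9. Substitution satisfies the recurrence; boundary conditions give:
  u_k = (1 − r^k) / (1 − r^N) = (1 − (5/9)^6) / (1 − (5/9)^7) = 1160586/1176211.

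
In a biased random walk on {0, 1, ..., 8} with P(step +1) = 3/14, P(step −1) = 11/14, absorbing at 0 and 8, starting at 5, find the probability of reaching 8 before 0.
P(hit 8 before 0) = (1 − (11/3)^5) / (1 − (11/3)^8) = 542727/26794040

Let u_k denote P(reach 8 before 0 | start at k). Boundary: u_0 = 0, u_8 = 1. Recurrence: u_k = 3/14·u_{k+1} + 11/14·u_{k-1} for 1 ≤ k ≤ 7. Try u_k = A + B·r^k with r = q/p = (11/14)/(3/14) = 11/3. Substitution satisfies the recurrence; boundary conditions give:
  u_k = (1 − r^k) / (1 − r^N) = (1 − (11/3)^5) / (1 − (11/3)^8) = 542727/26794040.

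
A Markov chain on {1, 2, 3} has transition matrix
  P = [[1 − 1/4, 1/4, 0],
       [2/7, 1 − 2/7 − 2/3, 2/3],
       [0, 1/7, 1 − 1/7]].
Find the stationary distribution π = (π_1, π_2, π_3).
π = (24/143, 21/143, 98/143)

This is a birth-death chain on three states, which satisfies detailed balance: π_1 · P_{12} = π_2 · P_{21} and π_2 · P_{23} = π_3 · P_{32}.
From π_1 · 1/4 = π_2 · 2/7: π_2/π_1 = (1/4)/(2/7) = 7/8.
From π_2 · 2/3 = π_3 · 1/7: π_3/π_2 = (2/3)/(1/7) = 14/3.
Take π_1 proportional to 1; then unnormalized π = (1, 7/8, 49/12). Normalize by dividing by the sum 143/24:
  π = (24/143, 21/143, 98/143).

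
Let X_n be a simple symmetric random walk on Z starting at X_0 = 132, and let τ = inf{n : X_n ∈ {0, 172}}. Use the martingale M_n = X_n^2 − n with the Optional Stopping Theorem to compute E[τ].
E[τ] = 5280

M_n = X_n^2 − n is a martingale (since E[X_{n+1}^2 | F_n] = X_n^2 + 1). By OST (τ has finite mean in a bounded region), E[M_τ] = E[M_0] = X_0^2 − 0 = 132^2 = 17424. Also E[M_τ] = E[X_τ^2] − E[τ]. The walk exits at 0 or 172, with P(hit 172 first) = 132/172, so E[X_τ^2] = 172^2 · 132/172 + 0 = 22704. Thus E[τ] = E[X_τ^2] − E[M_τ] = 22704 − 17424 = 5280 = 132(172 − 132) = 5280.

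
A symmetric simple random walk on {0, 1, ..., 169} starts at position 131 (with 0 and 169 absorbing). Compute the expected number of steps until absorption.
E[τ | X_0 = 131] = 4978

Let v_k = E[τ | X_0 = k]. Boundary: v_0 = v_169 = 0. Recurrence: v_k = 1 + (v_{k-1} + v_{k+1})/2 for 1 ≤ k ≤ 168. The particular solution to v_k − (v_{k-1} + v_{k+1})/2 = 1 is v_k = −k^2. Adding homogeneous solution A + B k and matching boundaries gives v_k = k (169 − k). Substituting k = 131: v_131 = 131 · 38 = 4978.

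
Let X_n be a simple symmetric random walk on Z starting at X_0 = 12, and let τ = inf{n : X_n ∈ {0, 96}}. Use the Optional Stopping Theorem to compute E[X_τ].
E[X_τ] = 12

X_n is a martingale and τ is a bounded-mean stopping time (indeed τ is finite a.s. with bounded expectation since the walk is in a bounded region). By the OST, E[X_τ] = E[X_0] = 12. Equivalently: E[X_τ] = 96 · P(hit 96 first) + 0 · P(hit 0 first) = 96 · (12/96) = 12.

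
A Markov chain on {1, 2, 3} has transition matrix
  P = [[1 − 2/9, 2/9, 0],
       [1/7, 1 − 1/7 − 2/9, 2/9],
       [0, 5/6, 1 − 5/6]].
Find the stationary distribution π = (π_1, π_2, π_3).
π = (135/401, 210/401, 56/401)

This is a birth-death chain on three states, which satisfies detailed balance: π_1 · P_{12} = π_2 · P_{21} and π_2 · P_{23} = π_3 · P_{32}.
From π_1 · 2/9 = π_2 · 1/7: π_2/π_1 = (2/9)/(1/7) = 14/9.
From π_2 · 2/9 = π_3 · 5/6: π_3/π_2 = (2/9)/(5/6) = 4/15.
Take π_1 proportional to 1; then unnormalized π = (1, 14/9, 56/135). Normalize by dividing by the sum 401/135:
  π = (135/401, 210/401, 56/401).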